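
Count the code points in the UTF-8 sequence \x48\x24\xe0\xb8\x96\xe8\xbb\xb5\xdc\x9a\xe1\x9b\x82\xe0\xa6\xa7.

Byte at offset 0: 0x48 = 01001000 → 1-byte char (#1). Advance 1.
Byte at offset 1: 0x24 = 00100100 → 1-byte char (#2). Advance 1.
Byte at offset 2: 0xE0 = 11100000 → 3-byte char (#3). Advance 3.
Byte at offset 5: 0xE8 = 11101000 → 3-byte char (#4). Advance 3.
Byte at offset 8: 0xDC = 11011100 → 2-byte char (#5). Advance 2.
Byte at offset 10: 0xE1 = 11100001 → 3-byte char (#6). Advance 3.
Byte at offset 13: 0xE0 = 11100000 → 3-byte char (#7). Advance 3.
Reached end at offset 16 after 7 code points.

7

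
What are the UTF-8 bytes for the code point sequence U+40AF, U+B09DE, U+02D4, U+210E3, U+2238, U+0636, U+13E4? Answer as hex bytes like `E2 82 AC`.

E4 82 AF F2 B0 A7 9E CB 94 F0 A1 83 A3 E2 88 B8 D8 B6 E1 8F A4

U+40AF: 3-byte form → E4 82 AF.
U+B09DE: 4-byte form → F2 B0 A7 9E.
U+02D4: 2-byte form → CB 94.
U+210E3: 4-byte form → F0 A1 83 A3.
U+2238: 3-byte form → E2 88 B8.
U+0636: 2-byte form → D8 B6.
U+13E4: 3-byte form → E1 8F A4.
Concatenated (21 bytes): E4 82 AF F2 B0 A7 9E CB 94 F0 A1 83 A3 E2 88 B8 D8 B6 E1 8F A4.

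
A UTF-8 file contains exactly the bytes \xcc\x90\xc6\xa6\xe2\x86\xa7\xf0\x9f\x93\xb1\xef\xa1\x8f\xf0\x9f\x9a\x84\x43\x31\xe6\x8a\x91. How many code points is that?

Byte at offset 0: 0xCC = 11001100 → 2-byte char (#1). Advance 2.
Byte at offset 2: 0xC6 = 11000110 → 2-byte char (#2). Advance 2.
Byte at offset 4: 0xE2 = 11100010 → 3-byte char (#3). Advance 3.
Byte at offset 7: 0xF0 = 11110000 → 4-byte char (#4). Advance 4.
Byte at offset 11: 0xEF = 11101111 → 3-byte char (#5). Advance 3.
Byte at offset 14: 0xF0 = 11110000 → 4-byte char (#6). Advance 4.
Byte at offset 18: 0x43 = 01000011 → 1-byte char (#7). Advance 1.
Byte at offset 19: 0x31 = 00110001 → 1-byte char (#8). Advance 1.
Byte at offset 20: 0xE6 = 11100110 → 3-byte char (#9). Advance 3.
Reached end at offset 23 after 9 code points.

9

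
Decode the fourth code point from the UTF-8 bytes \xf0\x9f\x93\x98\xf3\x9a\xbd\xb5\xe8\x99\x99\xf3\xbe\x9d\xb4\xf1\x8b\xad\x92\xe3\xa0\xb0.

Offset 0: leading byte 0xF0 = 11110000 → 4-byte char #1 = F0 9F 93 98.
Offset 4: leading byte 0xF3 = 11110011 → 4-byte char #2 = F3 9A BD B5.
Offset 8: leading byte 0xE8 = 11101000 → 3-byte char #3 = E8 99 99.
Offset 11: leading byte 0xF3 = 11110011 → 4-byte char #4 = F3 BE 9D B4.
Leading byte 0xF3 = 11110011 matches 11110xxx → 4-byte sequence.
Byte 1: 0xF3 = 11110011, payload 011 (3 bits).
Byte 2: 0xBE = 10111110 (10xxxxxx ✓), payload 111110.
Byte 3: 0x9D = 10011101 (10xxxxxx ✓), payload 011101.
Byte 4: 0xB4 = 10110100 (10xxxxxx ✓), payload 110100.
Concatenate: 011111110011101110100 = 0xFE774 (21 bits → U+FE774).

U+FE774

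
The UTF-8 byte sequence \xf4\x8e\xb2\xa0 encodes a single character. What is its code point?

U+10ECA0

Leading byte 0xF4 = 11110100 matches 11110xxx → 4-byte sequence.
Byte 1: 0xF4 = 11110100, payload 100 (3 bits).
Byte 2: 0x8E = 10001110 (10xxxxxx ✓), payload 001110.
Byte 3: 0xB2 = 10110010 (10xxxxxx ✓), payload 110010.
Byte 4: 0xA0 = 10100000 (10xxxxxx ✓), payload 100000.
Concatenate: 100001110110010100000 = 0x10ECA0 (21 bits → U+10ECA0).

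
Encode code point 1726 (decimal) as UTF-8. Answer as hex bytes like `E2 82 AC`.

DA BE

U+06BE = 0x6BE = 1726 decimal. In range U+0080–U+07FF → 2-byte form: 110xxxxx 10xxxxxx.
Binary (11 bits): 11010111110.
Split 5+6: 11010 | 111110.
Byte 1: 11011010 = 0xDA.
Byte 2: 10111110 = 0xBE.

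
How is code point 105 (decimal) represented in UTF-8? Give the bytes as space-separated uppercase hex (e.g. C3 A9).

69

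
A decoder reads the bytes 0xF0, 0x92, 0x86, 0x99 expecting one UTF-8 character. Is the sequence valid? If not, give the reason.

Leading byte 0xF0 = 11110000 → 4-byte form.
Continuation bytes 0x92=10010010, 0x86=10000110, 0x99=10011001 all match 10xxxxxx.
Decoded value 0x12199 is ≥ 0x10000 (shortest form) and not a surrogate.

valid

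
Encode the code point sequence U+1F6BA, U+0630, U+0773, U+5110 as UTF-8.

F0 9F 9A BA D8 B0 DD B3 E5 84 90

U+1F6BA: 4-byte form → F0 9F 9A BA.
U+0630: 2-byte form → D8 B0.
U+0773: 2-byte form → DD B3.
U+5110: 3-byte form → E5 84 90.
Concatenated (11 bytes): F0 9F 9A BA D8 B0 DD B3 E5 84 90.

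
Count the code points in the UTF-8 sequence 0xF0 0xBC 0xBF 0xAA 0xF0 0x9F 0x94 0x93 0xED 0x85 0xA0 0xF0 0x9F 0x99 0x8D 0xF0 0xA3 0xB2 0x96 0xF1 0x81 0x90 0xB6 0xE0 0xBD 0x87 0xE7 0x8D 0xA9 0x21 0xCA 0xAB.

Byte at offset 0: 0xF0 = 11110000 → 4-byte char (#1). Advance 4.
Byte at offset 4: 0xF0 = 11110000 → 4-byte char (#2). Advance 4.
Byte at offset 8: 0xED = 11101101 → 3-byte char (#3). Advance 3.
Byte at offset 11: 0xF0 = 11110000 → 4-byte char (#4). Advance 4.
Byte at offset 15: 0xF0 = 11110000 → 4-byte char (#5). Advance 4.
Byte at offset 19: 0xF1 = 11110001 → 4-byte char (#6). Advance 4.
Byte at offset 23: 0xE0 = 11100000 → 3-byte char (#7). Advance 3.
Byte at offset 26: 0xE7 = 11100111 → 3-byte char (#8). Advance 3.
Byte at offset 29: 0x21 = 00100001 → 1-byte char (#9). Advance 1.
Byte at offset 30: 0xCA = 11001010 → 2-byte char (#10). Advance 2.
Reached end at offset 32 after 10 code points.

10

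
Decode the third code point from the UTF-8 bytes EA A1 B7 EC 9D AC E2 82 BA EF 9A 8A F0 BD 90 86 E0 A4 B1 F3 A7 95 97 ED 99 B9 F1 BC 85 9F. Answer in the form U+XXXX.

U+20BA

Offset 0: leading byte 0xEA = 11101010 → 3-byte char #1 = EA A1 B7.
Offset 3: leading byte 0xEC = 11101100 → 3-byte char #2 = EC 9D AC.
Offset 6: leading byte 0xE2 = 11100010 → 3-byte char #3 = E2 82 BA.
Leading byte 0xE2 = 11100010 matches 1110xxxx → 3-byte sequence.
Byte 1: 0xE2 = 11100010, payload 0010 (4 bits).
Byte 2: 0x82 = 10000010 (10xxxxxx ✓), payload 000010.
Byte 3: 0xBA = 10111010 (10xxxxxx ✓), payload 111010.
Concatenate: 0010000010111010 = 0x20BA (16 bits → U+20BA).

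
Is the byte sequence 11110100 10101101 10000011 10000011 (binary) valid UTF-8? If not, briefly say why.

Leading byte 0xF4 = 11110100 → 4-byte form.
Payload = 0x12D0C3, which exceeds U+10FFFF, the maximum Unicode code point. (Leading bytes F5–FF, or F4 followed by ≥ 0x90, are invalid.)

invalid (encodes a value above U+10FFFF)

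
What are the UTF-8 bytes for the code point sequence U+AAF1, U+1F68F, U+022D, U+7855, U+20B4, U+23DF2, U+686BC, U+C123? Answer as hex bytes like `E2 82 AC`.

EA AB B1 F0 9F 9A 8F C8 AD E7 A1 95 E2 82 B4 F0 A3 B7 B2 F1 A8 9A BC EC 84 A3

U+AAF1: 3-byte form → EA AB B1.
U+1F68F: 4-byte form → F0 9F 9A 8F.
U+022D: 2-byte form → C8 AD.
U+7855: 3-byte form → E7 A1 95.
U+20B4: 3-byte form → E2 82 B4.
U+23DF2: 4-byte form → F0 A3 B7 B2.
U+686BC: 4-byte form → F1 A8 9A BC.
U+C123: 3-byte form → EC 84 A3.
Concatenated (26 bytes): EA AB B1 F0 9F 9A 8F C8 AD E7 A1 95 E2 82 B4 F0 A3 B7 B2 F1 A8 9A BC EC 84 A3.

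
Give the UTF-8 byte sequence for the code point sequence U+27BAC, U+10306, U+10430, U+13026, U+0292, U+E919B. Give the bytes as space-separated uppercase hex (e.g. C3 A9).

F0 A7 AE AC F0 90 8C 86 F0 90 90 B0 F0 93 80 A6 CA 92 F3 A9 86 9B

U+27BAC: 4-byte form → F0 A7 AE AC.
U+10306: 4-byte form → F0 90 8C 86.
U+10430: 4-byte form → F0 90 90 B0.
U+13026: 4-byte form → F0 93 80 A6.
U+0292: 2-byte form → CA 92.
U+E919B: 4-byte form → F3 A9 86 9B.
Concatenated (22 bytes): F0 A7 AE AC F0 90 8C 86 F0 90 90 B0 F0 93 80 A6 CA 92 F3 A9 86 9B.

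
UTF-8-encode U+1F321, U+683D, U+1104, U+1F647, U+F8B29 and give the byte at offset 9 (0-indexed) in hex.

U+1F321 → 4-byte form F0 9F 8C A1 at offsets 0–3.
U+683D → 3-byte form E6 A0 BD at offsets 4–6.
U+1104 → 3-byte form E1 84 84 at offsets 7–9.
Offset 9 falls in char 3's range; it's byte 3 of E1 84 84 = 0x84.

0x84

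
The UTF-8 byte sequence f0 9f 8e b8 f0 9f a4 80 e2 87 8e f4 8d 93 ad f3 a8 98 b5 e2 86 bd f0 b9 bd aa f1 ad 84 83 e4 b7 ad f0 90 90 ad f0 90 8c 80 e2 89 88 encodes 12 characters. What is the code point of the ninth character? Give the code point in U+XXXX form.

U+4DED

Offset 0: leading byte 0xF0 = 11110000 → 4-byte char #1 = F0 9F 8E B8.
Offset 4: leading byte 0xF0 = 11110000 → 4-byte char #2 = F0 9F A4 80.
Offset 8: leading byte 0xE2 = 11100010 → 3-byte char #3 = E2 87 8E.
Offset 11: leading byte 0xF4 = 11110100 → 4-byte char #4 = F4 8D 93 AD.
Offset 15: leading byte 0xF3 = 11110011 → 4-byte char #5 = F3 A8 98 B5.
Offset 19: leading byte 0xE2 = 11100010 → 3-byte char #6 = E2 86 BD.
Offset 22: leading byte 0xF0 = 11110000 → 4-byte char #7 = F0 B9 BD AA.
Offset 26: leading byte 0xF1 = 11110001 → 4-byte char #8 = F1 AD 84 83.
Offset 30: leading byte 0xE4 = 11100100 → 3-byte char #9 = E4 B7 AD.
Leading byte 0xE4 = 11100100 matches 1110xxxx → 3-byte sequence.
Byte 1: 0xE4 = 11100100, payload 0100 (4 bits).
Byte 2: 0xB7 = 10110111 (10xxxxxx ✓), payload 110111.
Byte 3: 0xAD = 10101101 (10xxxxxx ✓), payload 101101.
Concatenate: 0100110111101101 = 0x4DED (16 bits → U+4DED).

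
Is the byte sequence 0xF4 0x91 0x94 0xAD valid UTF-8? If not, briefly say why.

Leading byte 0xF4 = 11110100 → 4-byte form.
Payload = 0x11152D, which exceeds U+10FFFF, the maximum Unicode code point. (Leading bytes F5–FF, or F4 followed by ≥ 0x90, are invalid.)

invalid (encodes a value above U+10FFFF)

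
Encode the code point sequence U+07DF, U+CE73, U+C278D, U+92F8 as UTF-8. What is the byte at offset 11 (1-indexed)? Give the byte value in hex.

0x8B

1-indexed offset 11 is 0-indexed offset 10.
U+07DF → 2-byte form DF 9F at offsets 0–1.
U+CE73 → 3-byte form EC B9 B3 at offsets 2–4.
U+C278D → 4-byte form F3 82 9E 8D at offsets 5–8.
U+92F8 → 3-byte form E9 8B B8 at offsets 9–11.
Offset 10 falls in char 4's range; it's byte 2 of E9 8B B8 = 0x8B.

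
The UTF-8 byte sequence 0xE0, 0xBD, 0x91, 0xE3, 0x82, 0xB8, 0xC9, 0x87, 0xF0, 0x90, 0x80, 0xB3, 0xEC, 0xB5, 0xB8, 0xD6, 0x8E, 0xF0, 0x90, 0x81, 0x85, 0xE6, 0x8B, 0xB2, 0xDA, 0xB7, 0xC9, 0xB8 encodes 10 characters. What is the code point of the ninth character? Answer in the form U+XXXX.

Offset 0: leading byte 0xE0 = 11100000 → 3-byte char #1 = E0 BD 91.
Offset 3: leading byte 0xE3 = 11100011 → 3-byte char #2 = E3 82 B8.
Offset 6: leading byte 0xC9 = 11001001 → 2-byte char #3 = C9 87.
Offset 8: leading byte 0xF0 = 11110000 → 4-byte char #4 = F0 90 80 B3.
Offset 12: leading byte 0xEC = 11101100 → 3-byte char #5 = EC B5 B8.
Offset 15: leading byte 0xD6 = 11010110 → 2-byte char #6 = D6 8E.
Offset 17: leading byte 0xF0 = 11110000 → 4-byte char #7 = F0 90 81 85.
Offset 21: leading byte 0xE6 = 11100110 → 3-byte char #8 = E6 8B B2.
Offset 24: leading byte 0xDA = 11011010 → 2-byte char #9 = DA B7.
Leading byte 0xDA = 11011010 matches 110xxxxx → 2-byte sequence.
Byte 1: 0xDA = 11011010, payload 11010 (5 bits).
Byte 2: 0xB7 = 10110111 (10xxxxxx ✓), payload 110111.
Concatenate: 11010110111 = 0x6B7 (11 bits → U+06B7).

U+06B7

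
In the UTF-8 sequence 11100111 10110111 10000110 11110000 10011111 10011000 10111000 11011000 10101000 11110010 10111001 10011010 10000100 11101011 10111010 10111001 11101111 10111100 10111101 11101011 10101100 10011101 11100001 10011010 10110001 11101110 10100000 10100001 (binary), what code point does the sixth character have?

Offset 0: leading byte 0xE7 = 11100111 → 3-byte char #1 = E7 B7 86.
Offset 3: leading byte 0xF0 = 11110000 → 4-byte char #2 = F0 9F 98 B8.
Offset 7: leading byte 0xD8 = 11011000 → 2-byte char #3 = D8 A8.
Offset 9: leading byte 0xF2 = 11110010 → 4-byte char #4 = F2 B9 9A 84.
Offset 13: leading byte 0xEB = 11101011 → 3-byte char #5 = EB BA B9.
Offset 16: leading byte 0xEF = 11101111 → 3-byte char #6 = EF BC BD.
Leading byte 0xEF = 11101111 matches 1110xxxx → 3-byte sequence.
Byte 1: 0xEF = 11101111, payload 1111 (4 bits).
Byte 2: 0xBC = 10111100 (10xxxxxx ✓), payload 111100.
Byte 3: 0xBD = 10111101 (10xxxxxx ✓), payload 111101.
Concatenate: 1111111100111101 = 0xFF3D (16 bits → U+FF3D).

U+FF3D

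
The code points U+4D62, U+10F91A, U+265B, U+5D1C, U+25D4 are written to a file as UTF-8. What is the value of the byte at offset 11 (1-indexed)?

0xE5

1-indexed offset 11 is 0-indexed offset 10.
U+4D62 → 3-byte form E4 B5 A2 at offsets 0–2.
U+10F91A → 4-byte form F4 8F A4 9A at offsets 3–6.
U+265B → 3-byte form E2 99 9B at offsets 7–9.
U+5D1C → 3-byte form E5 B4 9C at offsets 10–12.
Offset 10 falls in char 4's range; it's byte 1 of E5 B4 9C = 0xE5.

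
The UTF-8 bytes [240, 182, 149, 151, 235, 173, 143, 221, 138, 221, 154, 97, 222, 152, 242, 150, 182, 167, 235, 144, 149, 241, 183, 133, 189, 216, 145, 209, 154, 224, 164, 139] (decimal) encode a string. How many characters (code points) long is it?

Byte at offset 0: 0xF0 = 11110000 → 4-byte char (#1). Advance 4.
Byte at offset 4: 0xEB = 11101011 → 3-byte char (#2). Advance 3.
Byte at offset 7: 0xDD = 11011101 → 2-byte char (#3). Advance 2.
Byte at offset 9: 0xDD = 11011101 → 2-byte char (#4). Advance 2.
Byte at offset 11: 0x61 = 01100001 → 1-byte char (#5). Advance 1.
Byte at offset 12: 0xDE = 11011110 → 2-byte char (#6). Advance 2.
Byte at offset 14: 0xF2 = 11110010 → 4-byte char (#7). Advance 4.
Byte at offset 18: 0xEB = 11101011 → 3-byte char (#8). Advance 3.
Byte at offset 21: 0xF1 = 11110001 → 4-byte char (#9). Advance 4.
Byte at offset 25: 0xD8 = 11011000 → 2-byte char (#10). Advance 2.
Byte at offset 27: 0xD1 = 11010001 → 2-byte char (#11). Advance 2.
Byte at offset 29: 0xE0 = 11100000 → 3-byte char (#12). Advance 3.
Reached end at offset 32 after 12 code points.

12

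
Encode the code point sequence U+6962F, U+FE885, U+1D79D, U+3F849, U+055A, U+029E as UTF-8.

F1 A9 98 AF F3 BE A2 85 F0 9D 9E 9D F0 BF A1 89 D5 9A CA 9E

U+6962F: 4-byte form → F1 A9 98 AF.
U+FE885: 4-byte form → F3 BE A2 85.
U+1D79D: 4-byte form → F0 9D 9E 9D.
U+3F849: 4-byte form → F0 BF A1 89.
U+055A: 2-byte form → D5 9A.
U+029E: 2-byte form → CA 9E.
Concatenated (20 bytes): F1 A9 98 AF F3 BE A2 85 F0 9D 9E 9D F0 BF A1 89 D5 9A CA 9E.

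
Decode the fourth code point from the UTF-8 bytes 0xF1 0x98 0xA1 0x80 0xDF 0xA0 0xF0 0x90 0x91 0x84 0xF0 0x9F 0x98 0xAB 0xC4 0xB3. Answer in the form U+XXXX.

Offset 0: leading byte 0xF1 = 11110001 → 4-byte char #1 = F1 98 A1 80.
Offset 4: leading byte 0xDF = 11011111 → 2-byte char #2 = DF A0.
Offset 6: leading byte 0xF0 = 11110000 → 4-byte char #3 = F0 90 91 84.
Offset 10: leading byte 0xF0 = 11110000 → 4-byte char #4 = F0 9F 98 AB.
Leading byte 0xF0 = 11110000 matches 11110xxx → 4-byte sequence.
Byte 1: 0xF0 = 11110000, payload 000 (3 bits).
Byte 2: 0x9F = 10011111 (10xxxxxx ✓), payload 011111.
Byte 3: 0x98 = 10011000 (10xxxxxx ✓), payload 011000.
Byte 4: 0xAB = 10101011 (10xxxxxx ✓), payload 101011.
Concatenate: 000011111011000101011 = 0x1F62B (21 bits → U+1F62B).

U+1F62B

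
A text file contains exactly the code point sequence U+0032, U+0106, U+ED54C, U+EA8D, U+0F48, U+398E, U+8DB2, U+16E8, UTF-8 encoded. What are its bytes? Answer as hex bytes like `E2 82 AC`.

32 C4 86 F3 AD 95 8C EE AA 8D E0 BD 88 E3 A6 8E E8 B6 B2 E1 9B A8

U+0032: 1-byte form → 32.
U+0106: 2-byte form → C4 86.
U+ED54C: 4-byte form → F3 AD 95 8C.
U+EA8D: 3-byte form → EE AA 8D.
U+0F48: 3-byte form → E0 BD 88.
U+398E: 3-byte form → E3 A6 8E.
U+8DB2: 3-byte form → E8 B6 B2.
U+16E8: 3-byte form → E1 9B A8.
Concatenated (22 bytes): 32 C4 86 F3 AD 95 8C EE AA 8D E0 BD 88 E3 A6 8E E8 B6 B2 E1 9B A8.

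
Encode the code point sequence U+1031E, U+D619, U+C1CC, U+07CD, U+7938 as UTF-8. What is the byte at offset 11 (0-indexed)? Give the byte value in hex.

0x8D

U+1031E → 4-byte form F0 90 8C 9E at offsets 0–3.
U+D619 → 3-byte form ED 98 99 at offsets 4–6.
U+C1CC → 3-byte form EC 87 8C at offsets 7–9.
U+07CD → 2-byte form DF 8D at offsets 10–11.
Offset 11 falls in char 4's range; it's byte 2 of DF 8D = 0x8D.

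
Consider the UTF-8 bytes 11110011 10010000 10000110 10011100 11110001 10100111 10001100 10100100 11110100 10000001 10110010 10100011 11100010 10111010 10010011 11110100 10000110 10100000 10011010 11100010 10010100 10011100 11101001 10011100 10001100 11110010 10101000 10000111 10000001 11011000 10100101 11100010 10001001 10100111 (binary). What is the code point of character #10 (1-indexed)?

Offset 0: leading byte 0xF3 = 11110011 → 4-byte char #1 = F3 90 86 9C.
Offset 4: leading byte 0xF1 = 11110001 → 4-byte char #2 = F1 A7 8C A4.
Offset 8: leading byte 0xF4 = 11110100 → 4-byte char #3 = F4 81 B2 A3.
Offset 12: leading byte 0xE2 = 11100010 → 3-byte char #4 = E2 BA 93.
Offset 15: leading byte 0xF4 = 11110100 → 4-byte char #5 = F4 86 A0 9A.
Offset 19: leading byte 0xE2 = 11100010 → 3-byte char #6 = E2 94 9C.
Offset 22: leading byte 0xE9 = 11101001 → 3-byte char #7 = E9 9C 8C.
Offset 25: leading byte 0xF2 = 11110010 → 4-byte char #8 = F2 A8 87 81.
Offset 29: leading byte 0xD8 = 11011000 → 2-byte char #9 = D8 A5.
Offset 31: leading byte 0xE2 = 11100010 → 3-byte char #10 = E2 89 A7.
Leading byte 0xE2 = 11100010 matches 1110xxxx → 3-byte sequence.
Byte 1: 0xE2 = 11100010, payload 0010 (4 bits).
Byte 2: 0x89 = 10001001 (10xxxxxx ✓), payload 001001.
Byte 3: 0xA7 = 10100111 (10xxxxxx ✓), payload 100111.
Concatenate: 0010001001100111 = 0x2267 (16 bits → U+2267).

U+2267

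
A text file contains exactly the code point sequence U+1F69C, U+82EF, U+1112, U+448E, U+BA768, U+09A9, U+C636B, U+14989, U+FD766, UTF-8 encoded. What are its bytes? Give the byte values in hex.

F0 9F 9A 9C E8 8B AF E1 84 92 E4 92 8E F2 BA 9D A8 E0 A6 A9 F3 86 8D AB F0 94 A6 89 F3 BD 9D A6

U+1F69C: 4-byte form → F0 9F 9A 9C.
U+82EF: 3-byte form → E8 8B AF.
U+1112: 3-byte form → E1 84 92.
U+448E: 3-byte form → E4 92 8E.
U+BA768: 4-byte form → F2 BA 9D A8.
U+09A9: 3-byte form → E0 A6 A9.
U+C636B: 4-byte form → F3 86 8D AB.
U+14989: 4-byte form → F0 94 A6 89.
U+FD766: 4-byte form → F3 BD 9D A6.
Concatenated (32 bytes): F0 9F 9A 9C E8 8B AF E1 84 92 E4 92 8E F2 BA 9D A8 E0 A6 A9 F3 86 8D AB F0 94 A6 89 F3 BD 9D A6.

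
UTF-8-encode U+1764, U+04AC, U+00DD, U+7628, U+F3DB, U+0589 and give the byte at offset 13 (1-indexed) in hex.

1-indexed offset 13 is 0-indexed offset 12.
U+1764 → 3-byte form E1 9D A4 at offsets 0–2.
U+04AC → 2-byte form D2 AC at offsets 3–4.
U+00DD → 2-byte form C3 9D at offsets 5–6.
U+7628 → 3-byte form E7 98 A8 at offsets 7–9.
U+F3DB → 3-byte form EF 8F 9B at offsets 10–12.
Offset 12 falls in char 5's range; it's byte 3 of EF 8F 9B = 0x9B.

0x9B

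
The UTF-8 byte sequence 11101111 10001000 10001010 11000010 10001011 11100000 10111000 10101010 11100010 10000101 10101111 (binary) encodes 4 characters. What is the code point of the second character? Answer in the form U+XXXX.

U+008B

Offset 0: leading byte 0xEF = 11101111 → 3-byte char #1 = EF 88 8A.
Offset 3: leading byte 0xC2 = 11000010 → 2-byte char #2 = C2 8B.
Leading byte 0xC2 = 11000010 matches 110xxxxx → 2-byte sequence.
Byte 1: 0xC2 = 11000010, payload 00010 (5 bits).
Byte 2: 0x8B = 10001011 (10xxxxxx ✓), payload 001011.
Concatenate: 00010001011 = 0x8B (11 bits → U+008B).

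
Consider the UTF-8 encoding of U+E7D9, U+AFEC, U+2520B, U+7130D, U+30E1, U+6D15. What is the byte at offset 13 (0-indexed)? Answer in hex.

U+E7D9 → 3-byte form EE 9F 99 at offsets 0–2.
U+AFEC → 3-byte form EA BF AC at offsets 3–5.
U+2520B → 4-byte form F0 A5 88 8B at offsets 6–9.
U+7130D → 4-byte form F1 B1 8C 8D at offsets 10–13.
Offset 13 falls in char 4's range; it's byte 4 of F1 B1 8C 8D = 0x8D.

0x8D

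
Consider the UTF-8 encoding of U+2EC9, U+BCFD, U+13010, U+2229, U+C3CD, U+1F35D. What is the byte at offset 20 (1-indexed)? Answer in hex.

0x9D

1-indexed offset 20 is 0-indexed offset 19.
U+2EC9 → 3-byte form E2 BB 89 at offsets 0–2.
U+BCFD → 3-byte form EB B3 BD at offsets 3–5.
U+13010 → 4-byte form F0 93 80 90 at offsets 6–9.
U+2229 → 3-byte form E2 88 A9 at offsets 10–12.
U+C3CD → 3-byte form EC 8F 8D at offsets 13–15.
U+1F35D → 4-byte form F0 9F 8D 9D at offsets 16–19.
Offset 19 falls in char 6's range; it's byte 4 of F0 9F 8D 9D = 0x9D.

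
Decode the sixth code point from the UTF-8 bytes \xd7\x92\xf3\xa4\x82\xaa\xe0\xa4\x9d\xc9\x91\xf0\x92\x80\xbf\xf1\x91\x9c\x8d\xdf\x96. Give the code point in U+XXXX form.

U+5170D

Offset 0: leading byte 0xD7 = 11010111 → 2-byte char #1 = D7 92.
Offset 2: leading byte 0xF3 = 11110011 → 4-byte char #2 = F3 A4 82 AA.
Offset 6: leading byte 0xE0 = 11100000 → 3-byte char #3 = E0 A4 9D.
Offset 9: leading byte 0xC9 = 11001001 → 2-byte char #4 = C9 91.
Offset 11: leading byte 0xF0 = 11110000 → 4-byte char #5 = F0 92 80 BF.
Offset 15: leading byte 0xF1 = 11110001 → 4-byte char #6 = F1 91 9C 8D.
Leading byte 0xF1 = 11110001 matches 11110xxx → 4-byte sequence.
Byte 1: 0xF1 = 11110001, payload 001 (3 bits).
Byte 2: 0x91 = 10010001 (10xxxxxx ✓), payload 010001.
Byte 3: 0x9C = 10011100 (10xxxxxx ✓), payload 011100.
Byte 4: 0x8D = 10001101 (10xxxxxx ✓), payload 001101.
Concatenate: 001010001011100001101 = 0x5170D (21 bits → U+5170D).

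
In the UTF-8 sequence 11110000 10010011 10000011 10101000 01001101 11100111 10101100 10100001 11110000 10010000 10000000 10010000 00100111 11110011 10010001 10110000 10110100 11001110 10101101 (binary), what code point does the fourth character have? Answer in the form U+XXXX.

Offset 0: leading byte 0xF0 = 11110000 → 4-byte char #1 = F0 93 83 A8.
Offset 4: leading byte 0x4D = 01001101 → 1-byte char #2 = 4D.
Offset 5: leading byte 0xE7 = 11100111 → 3-byte char #3 = E7 AC A1.
Offset 8: leading byte 0xF0 = 11110000 → 4-byte char #4 = F0 90 80 90.
Leading byte 0xF0 = 11110000 matches 11110xxx → 4-byte sequence.
Byte 1: 0xF0 = 11110000, payload 000 (3 bits).
Byte 2: 0x90 = 10010000 (10xxxxxx ✓), payload 010000.
Byte 3: 0x80 = 10000000 (10xxxxxx ✓), payload 000000.
Byte 4: 0x90 = 10010000 (10xxxxxx ✓), payload 010000.
Concatenate: 000010000000000010000 = 0x10010 (21 bits → U+10010).

U+10010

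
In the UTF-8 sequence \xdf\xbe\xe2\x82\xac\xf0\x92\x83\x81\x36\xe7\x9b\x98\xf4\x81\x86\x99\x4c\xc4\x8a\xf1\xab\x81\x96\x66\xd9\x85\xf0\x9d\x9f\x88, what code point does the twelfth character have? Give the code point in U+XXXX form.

Offset 0: leading byte 0xDF = 11011111 → 2-byte char #1 = DF BE.
Offset 2: leading byte 0xE2 = 11100010 → 3-byte char #2 = E2 82 AC.
Offset 5: leading byte 0xF0 = 11110000 → 4-byte char #3 = F0 92 83 81.
Offset 9: leading byte 0x36 = 00110110 → 1-byte char #4 = 36.
Offset 10: leading byte 0xE7 = 11100111 → 3-byte char #5 = E7 9B 98.
Offset 13: leading byte 0xF4 = 11110100 → 4-byte char #6 = F4 81 86 99.
Offset 17: leading byte 0x4C = 01001100 → 1-byte char #7 = 4C.
Offset 18: leading byte 0xC4 = 11000100 → 2-byte char #8 = C4 8A.
Offset 20: leading byte 0xF1 = 11110001 → 4-byte char #9 = F1 AB 81 96.
Offset 24: leading byte 0x66 = 01100110 → 1-byte char #10 = 66.
Offset 25: leading byte 0xD9 = 11011001 → 2-byte char #11 = D9 85.
Offset 27: leading byte 0xF0 = 11110000 → 4-byte char #12 = F0 9D 9F 88.
Leading byte 0xF0 = 11110000 matches 11110xxx → 4-byte sequence.
Byte 1: 0xF0 = 11110000, payload 000 (3 bits).
Byte 2: 0x9D = 10011101 (10xxxxxx ✓), payload 011101.
Byte 3: 0x9F = 10011111 (10xxxxxx ✓), payload 011111.
Byte 4: 0x88 = 10001000 (10xxxxxx ✓), payload 001000.
Concatenate: 000011101011111001000 = 0x1D7C8 (21 bits → U+1D7C8).

U+1D7C8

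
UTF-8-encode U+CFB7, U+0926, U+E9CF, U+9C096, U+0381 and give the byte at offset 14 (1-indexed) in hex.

1-indexed offset 14 is 0-indexed offset 13.
U+CFB7 → 3-byte form EC BE B7 at offsets 0–2.
U+0926 → 3-byte form E0 A4 A6 at offsets 3–5.
U+E9CF → 3-byte form EE A7 8F at offsets 6–8.
U+9C096 → 4-byte form F2 9C 82 96 at offsets 9–12.
U+0381 → 2-byte form CE 81 at offsets 13–14.
Offset 13 falls in char 5's range; it's byte 1 of CE 81 = 0xCE.

0xCE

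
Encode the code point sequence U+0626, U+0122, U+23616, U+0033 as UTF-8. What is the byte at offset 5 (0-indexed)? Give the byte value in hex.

0xA3

U+0626 → 2-byte form D8 A6 at offsets 0–1.
U+0122 → 2-byte form C4 A2 at offsets 2–3.
U+23616 → 4-byte form F0 A3 98 96 at offsets 4–7.
Offset 5 falls in char 3's range; it's byte 2 of F0 A3 98 96 = 0xA3.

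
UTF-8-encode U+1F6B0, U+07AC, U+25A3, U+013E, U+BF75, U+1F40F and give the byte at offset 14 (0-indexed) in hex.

0xF0

U+1F6B0 → 4-byte form F0 9F 9A B0 at offsets 0–3.
U+07AC → 2-byte form DE AC at offsets 4–5.
U+25A3 → 3-byte form E2 96 A3 at offsets 6–8.
U+013E → 2-byte form C4 BE at offsets 9–10.
U+BF75 → 3-byte form EB BD B5 at offsets 11–13.
U+1F40F → 4-byte form F0 9F 90 8F at offsets 14–17.
Offset 14 falls in char 6's range; it's byte 1 of F0 9F 90 8F = 0xF0.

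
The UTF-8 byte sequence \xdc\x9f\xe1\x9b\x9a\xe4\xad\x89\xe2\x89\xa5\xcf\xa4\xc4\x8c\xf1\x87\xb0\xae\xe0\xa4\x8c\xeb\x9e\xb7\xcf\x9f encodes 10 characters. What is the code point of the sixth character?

U+010C

Offset 0: leading byte 0xDC = 11011100 → 2-byte char #1 = DC 9F.
Offset 2: leading byte 0xE1 = 11100001 → 3-byte char #2 = E1 9B 9A.
Offset 5: leading byte 0xE4 = 11100100 → 3-byte char #3 = E4 AD 89.
Offset 8: leading byte 0xE2 = 11100010 → 3-byte char #4 = E2 89 A5.
Offset 11: leading byte 0xCF = 11001111 → 2-byte char #5 = CF A4.
Offset 13: leading byte 0xC4 = 11000100 → 2-byte char #6 = C4 8C.
Leading byte 0xC4 = 11000100 matches 110xxxxx → 2-byte sequence.
Byte 1: 0xC4 = 11000100, payload 00100 (5 bits).
Byte 2: 0x8C = 10001100 (10xxxxxx ✓), payload 001100.
Concatenate: 00100001100 = 0x10C (11 bits → U+010C).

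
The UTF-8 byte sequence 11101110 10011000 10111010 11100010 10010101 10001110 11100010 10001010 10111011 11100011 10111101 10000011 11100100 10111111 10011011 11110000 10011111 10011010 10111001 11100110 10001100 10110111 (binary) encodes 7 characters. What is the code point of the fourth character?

U+3F43

Offset 0: leading byte 0xEE = 11101110 → 3-byte char #1 = EE 98 BA.
Offset 3: leading byte 0xE2 = 11100010 → 3-byte char #2 = E2 95 8E.
Offset 6: leading byte 0xE2 = 11100010 → 3-byte char #3 = E2 8A BB.
Offset 9: leading byte 0xE3 = 11100011 → 3-byte char #4 = E3 BD 83.
Leading byte 0xE3 = 11100011 matches 1110xxxx → 3-byte sequence.
Byte 1: 0xE3 = 11100011, payload 0011 (4 bits).
Byte 2: 0xBD = 10111101 (10xxxxxx ✓), payload 111101.
Byte 3: 0x83 = 10000011 (10xxxxxx ✓), payload 000011.
Concatenate: 0011111101000011 = 0x3F43 (16 bits → U+3F43).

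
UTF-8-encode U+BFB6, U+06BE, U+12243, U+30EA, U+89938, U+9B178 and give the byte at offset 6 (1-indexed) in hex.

1-indexed offset 6 is 0-indexed offset 5.
U+BFB6 → 3-byte form EB BE B6 at offsets 0–2.
U+06BE → 2-byte form DA BE at offsets 3–4.
U+12243 → 4-byte form F0 92 89 83 at offsets 5–8.
Offset 5 falls in char 3's range; it's byte 1 of F0 92 89 83 = 0xF0.

0xF0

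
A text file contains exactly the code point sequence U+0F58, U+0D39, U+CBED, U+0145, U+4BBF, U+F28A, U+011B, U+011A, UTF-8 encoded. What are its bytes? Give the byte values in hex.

U+0F58: 3-byte form → E0 BD 98.
U+0D39: 3-byte form → E0 B4 B9.
U+CBED: 3-byte form → EC AF AD.
U+0145: 2-byte form → C5 85.
U+4BBF: 3-byte form → E4 AE BF.
U+F28A: 3-byte form → EF 8A 8A.
U+011B: 2-byte form → C4 9B.
U+011A: 2-byte form → C4 9A.
Concatenated (21 bytes): E0 BD 98 E0 B4 B9 EC AF AD C5 85 E4 AE BF EF 8A 8A C4 9B C4 9A.

E0 BD 98 E0 B4 B9 EC AF AD C5 85 E4 AE BF EF 8A 8A C4 9B C4 9A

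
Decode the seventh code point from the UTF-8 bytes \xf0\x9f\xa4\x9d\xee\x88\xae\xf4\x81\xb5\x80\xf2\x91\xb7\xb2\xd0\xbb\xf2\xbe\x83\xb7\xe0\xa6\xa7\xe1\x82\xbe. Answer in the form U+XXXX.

Offset 0: leading byte 0xF0 = 11110000 → 4-byte char #1 = F0 9F A4 9D.
Offset 4: leading byte 0xEE = 11101110 → 3-byte char #2 = EE 88 AE.
Offset 7: leading byte 0xF4 = 11110100 → 4-byte char #3 = F4 81 B5 80.
Offset 11: leading byte 0xF2 = 11110010 → 4-byte char #4 = F2 91 B7 B2.
Offset 15: leading byte 0xD0 = 11010000 → 2-byte char #5 = D0 BB.
Offset 17: leading byte 0xF2 = 11110010 → 4-byte char #6 = F2 BE 83 B7.
Offset 21: leading byte 0xE0 = 11100000 → 3-byte char #7 = E0 A6 A7.
Leading byte 0xE0 = 11100000 matches 1110xxxx → 3-byte sequence.
Byte 1: 0xE0 = 11100000, payload 0000 (4 bits).
Byte 2: 0xA6 = 10100110 (10xxxxxx ✓), payload 100110.
Byte 3: 0xA7 = 10100111 (10xxxxxx ✓), payload 100111.
Concatenate: 0000100110100111 = 0x9A7 (16 bits → U+09A7).

U+09A7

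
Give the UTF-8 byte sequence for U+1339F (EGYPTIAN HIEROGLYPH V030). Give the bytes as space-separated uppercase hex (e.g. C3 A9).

F0 93 8E 9F

U+1339F = 0x1339F = 78751 decimal. In range U+10000–U+10FFFF → 4-byte form: 11110xxx 10xxxxxx 10xxxxxx 10xxxxxx.
Binary (21 bits): 000010011001110011111.
Split 3+6+6+6: 000 | 010011 | 001110 | 011111.
Byte 1: 11110000 = 0xF0.
Byte 2: 10010011 = 0x93.
Byte 3: 10001110 = 0x8E.
Byte 4: 10011111 = 0x9F.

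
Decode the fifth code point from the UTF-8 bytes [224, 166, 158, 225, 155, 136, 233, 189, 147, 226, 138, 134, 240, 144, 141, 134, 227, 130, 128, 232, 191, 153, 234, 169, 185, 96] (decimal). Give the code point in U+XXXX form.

U+10346

Offset 0: leading byte 0xE0 = 11100000 → 3-byte char #1 = E0 A6 9E.
Offset 3: leading byte 0xE1 = 11100001 → 3-byte char #2 = E1 9B 88.
Offset 6: leading byte 0xE9 = 11101001 → 3-byte char #3 = E9 BD 93.
Offset 9: leading byte 0xE2 = 11100010 → 3-byte char #4 = E2 8A 86.
Offset 12: leading byte 0xF0 = 11110000 → 4-byte char #5 = F0 90 8D 86.
Leading byte 0xF0 = 11110000 matches 11110xxx → 4-byte sequence.
Byte 1: 0xF0 = 11110000, payload 000 (3 bits).
Byte 2: 0x90 = 10010000 (10xxxxxx ✓), payload 010000.
Byte 3: 0x8D = 10001101 (10xxxxxx ✓), payload 001101.
Byte 4: 0x86 = 10000110 (10xxxxxx ✓), payload 000110.
Concatenate: 000010000001101000110 = 0x10346 (21 bits → U+10346).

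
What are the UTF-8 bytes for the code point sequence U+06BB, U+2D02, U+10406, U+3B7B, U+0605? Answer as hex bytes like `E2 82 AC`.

U+06BB: 2-byte form → DA BB.
U+2D02: 3-byte form → E2 B4 82.
U+10406: 4-byte form → F0 90 90 86.
U+3B7B: 3-byte form → E3 AD BB.
U+0605: 2-byte form → D8 85.
Concatenated (14 bytes): DA BB E2 B4 82 F0 90 90 86 E3 AD BB D8 85.

DA BB E2 B4 82 F0 90 90 86 E3 AD BB D8 85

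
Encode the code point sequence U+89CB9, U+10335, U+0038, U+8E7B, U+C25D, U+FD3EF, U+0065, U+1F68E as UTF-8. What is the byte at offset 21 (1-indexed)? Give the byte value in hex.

1-indexed offset 21 is 0-indexed offset 20.
U+89CB9 → 4-byte form F2 89 B2 B9 at offsets 0–3.
U+10335 → 4-byte form F0 90 8C B5 at offsets 4–7.
U+0038 → 1-byte form 38 at offsets 8–8.
U+8E7B → 3-byte form E8 B9 BB at offsets 9–11.
U+C25D → 3-byte form EC 89 9D at offsets 12–14.
U+FD3EF → 4-byte form F3 BD 8F AF at offsets 15–18.
U+0065 → 1-byte form 65 at offsets 19–19.
U+1F68E → 4-byte form F0 9F 9A 8E at offsets 20–23.
Offset 20 falls in char 8's range; it's byte 1 of F0 9F 9A 8E = 0xF0.

0xF0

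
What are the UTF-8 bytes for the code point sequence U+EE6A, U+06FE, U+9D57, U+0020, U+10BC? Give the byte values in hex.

EE B9 AA DB BE E9 B5 97 20 E1 82 BC

U+EE6A: 3-byte form → EE B9 AA.
U+06FE: 2-byte form → DB BE.
U+9D57: 3-byte form → E9 B5 97.
U+0020: 1-byte form → 20.
U+10BC: 3-byte form → E1 82 BC.
Concatenated (12 bytes): EE B9 AA DB BE E9 B5 97 20 E1 82 BC.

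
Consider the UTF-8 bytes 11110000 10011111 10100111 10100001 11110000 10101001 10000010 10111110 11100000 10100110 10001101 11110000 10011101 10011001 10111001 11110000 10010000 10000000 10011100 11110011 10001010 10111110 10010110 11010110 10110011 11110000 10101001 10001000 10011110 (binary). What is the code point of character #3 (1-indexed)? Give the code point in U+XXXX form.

U+098D

Offset 0: leading byte 0xF0 = 11110000 → 4-byte char #1 = F0 9F A7 A1.
Offset 4: leading byte 0xF0 = 11110000 → 4-byte char #2 = F0 A9 82 BE.
Offset 8: leading byte 0xE0 = 11100000 → 3-byte char #3 = E0 A6 8D.
Leading byte 0xE0 = 11100000 matches 1110xxxx → 3-byte sequence.
Byte 1: 0xE0 = 11100000, payload 0000 (4 bits).
Byte 2: 0xA6 = 10100110 (10xxxxxx ✓), payload 100110.
Byte 3: 0x8D = 10001101 (10xxxxxx ✓), payload 001101.
Concatenate: 0000100110001101 = 0x98D (16 bits → U+098D).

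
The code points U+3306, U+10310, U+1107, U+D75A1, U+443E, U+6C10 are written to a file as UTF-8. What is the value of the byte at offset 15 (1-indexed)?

0xE4

1-indexed offset 15 is 0-indexed offset 14.
U+3306 → 3-byte form E3 8C 86 at offsets 0–2.
U+10310 → 4-byte form F0 90 8C 90 at offsets 3–6.
U+1107 → 3-byte form E1 84 87 at offsets 7–9.
U+D75A1 → 4-byte form F3 97 96 A1 at offsets 10–13.
U+443E → 3-byte form E4 90 BE at offsets 14–16.
Offset 14 falls in char 5's range; it's byte 1 of E4 90 BE = 0xE4.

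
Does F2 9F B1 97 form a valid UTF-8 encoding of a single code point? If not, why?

Leading byte 0xF2 = 11110010 → 4-byte form.
Continuation bytes 0x9F=10011111, 0xB1=10110001, 0x97=10010111 all match 10xxxxxx.
Decoded value 0x9FC57 is ≥ 0x10000 (shortest form) and not a surrogate.

valid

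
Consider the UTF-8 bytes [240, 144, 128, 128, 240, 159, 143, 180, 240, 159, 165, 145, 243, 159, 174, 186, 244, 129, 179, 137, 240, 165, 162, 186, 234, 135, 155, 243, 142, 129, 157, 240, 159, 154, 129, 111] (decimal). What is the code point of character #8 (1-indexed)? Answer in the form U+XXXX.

U+CE05D

Offset 0: leading byte 0xF0 = 11110000 → 4-byte char #1 = F0 90 80 80.
Offset 4: leading byte 0xF0 = 11110000 → 4-byte char #2 = F0 9F 8F B4.
Offset 8: leading byte 0xF0 = 11110000 → 4-byte char #3 = F0 9F A5 91.
Offset 12: leading byte 0xF3 = 11110011 → 4-byte char #4 = F3 9F AE BA.
Offset 16: leading byte 0xF4 = 11110100 → 4-byte char #5 = F4 81 B3 89.
Offset 20: leading byte 0xF0 = 11110000 → 4-byte char #6 = F0 A5 A2 BA.
Offset 24: leading byte 0xEA = 11101010 → 3-byte char #7 = EA 87 9B.
Offset 27: leading byte 0xF3 = 11110011 → 4-byte char #8 = F3 8E 81 9D.
Leading byte 0xF3 = 11110011 matches 11110xxx → 4-byte sequence.
Byte 1: 0xF3 = 11110011, payload 011 (3 bits).
Byte 2: 0x8E = 10001110 (10xxxxxx ✓), payload 001110.
Byte 3: 0x81 = 10000001 (10xxxxxx ✓), payload 000001.
Byte 4: 0x9D = 10011101 (10xxxxxx ✓), payload 011101.
Concatenate: 011001110000001011101 = 0xCE05D (21 bits → U+CE05D).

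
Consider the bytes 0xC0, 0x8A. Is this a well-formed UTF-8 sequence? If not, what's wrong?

invalid (overlong encoding)

Leading byte 0xC0 = 11000000 → 2-byte form.
Continuation bytes all match 10xxxxxx. Payload decodes to 0xA.
But 0xA < 0x80, the minimum for a 2-byte sequence — this is an overlong encoding.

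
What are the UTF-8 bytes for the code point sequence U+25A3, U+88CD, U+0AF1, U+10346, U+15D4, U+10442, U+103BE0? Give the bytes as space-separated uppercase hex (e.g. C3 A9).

E2 96 A3 E8 A3 8D E0 AB B1 F0 90 8D 86 E1 97 94 F0 90 91 82 F4 83 AF A0

U+25A3: 3-byte form → E2 96 A3.
U+88CD: 3-byte form → E8 A3 8D.
U+0AF1: 3-byte form → E0 AB B1.
U+10346: 4-byte form → F0 90 8D 86.
U+15D4: 3-byte form → E1 97 94.
U+10442: 4-byte form → F0 90 91 82.
U+103BE0: 4-byte form → F4 83 AF A0.
Concatenated (24 bytes): E2 96 A3 E8 A3 8D E0 AB B1 F0 90 8D 86 E1 97 94 F0 90 91 82 F4 83 AF A0.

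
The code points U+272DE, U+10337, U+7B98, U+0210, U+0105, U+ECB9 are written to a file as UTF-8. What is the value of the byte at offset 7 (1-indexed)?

0x8C

1-indexed offset 7 is 0-indexed offset 6.
U+272DE → 4-byte form F0 A7 8B 9E at offsets 0–3.
U+10337 → 4-byte form F0 90 8C B7 at offsets 4–7.
Offset 6 falls in char 2's range; it's byte 3 of F0 90 8C B7 = 0x8C.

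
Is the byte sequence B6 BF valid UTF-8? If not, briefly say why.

invalid (continuation byte with no leading byte)

Byte 0xB6 = 10110110 has the form 10xxxxxx — a continuation byte — but there is no preceding leading byte.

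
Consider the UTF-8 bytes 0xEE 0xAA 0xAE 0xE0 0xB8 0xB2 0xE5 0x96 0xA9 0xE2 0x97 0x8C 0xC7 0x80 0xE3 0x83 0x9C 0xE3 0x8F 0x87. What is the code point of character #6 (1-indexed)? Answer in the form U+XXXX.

U+30DC

Offset 0: leading byte 0xEE = 11101110 → 3-byte char #1 = EE AA AE.
Offset 3: leading byte 0xE0 = 11100000 → 3-byte char #2 = E0 B8 B2.
Offset 6: leading byte 0xE5 = 11100101 → 3-byte char #3 = E5 96 A9.
Offset 9: leading byte 0xE2 = 11100010 → 3-byte char #4 = E2 97 8C.
Offset 12: leading byte 0xC7 = 11000111 → 2-byte char #5 = C7 80.
Offset 14: leading byte 0xE3 = 11100011 → 3-byte char #6 = E3 83 9C.
Leading byte 0xE3 = 11100011 matches 1110xxxx → 3-byte sequence.
Byte 1: 0xE3 = 11100011, payload 0011 (4 bits).
Byte 2: 0x83 = 10000011 (10xxxxxx ✓), payload 000011.
Byte 3: 0x9C = 10011100 (10xxxxxx ✓), payload 011100.
Concatenate: 0011000011011100 = 0x30DC (16 bits → U+30DC).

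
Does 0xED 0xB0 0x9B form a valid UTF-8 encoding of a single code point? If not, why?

Structurally a 3-byte sequence; payload = 0xDC1B.
But 0xDC1B is in U+D800–U+DFFF, the surrogate range. Surrogates are not Unicode scalar values and are forbidden in UTF-8.

invalid (encodes a surrogate (U+D800–U+DFFF))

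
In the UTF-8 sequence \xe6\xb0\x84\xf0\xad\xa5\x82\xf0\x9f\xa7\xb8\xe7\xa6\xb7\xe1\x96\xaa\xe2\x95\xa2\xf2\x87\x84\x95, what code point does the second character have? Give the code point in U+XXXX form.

Offset 0: leading byte 0xE6 = 11100110 → 3-byte char #1 = E6 B0 84.
Offset 3: leading byte 0xF0 = 11110000 → 4-byte char #2 = F0 AD A5 82.
Leading byte 0xF0 = 11110000 matches 11110xxx → 4-byte sequence.
Byte 1: 0xF0 = 11110000, payload 000 (3 bits).
Byte 2: 0xAD = 10101101 (10xxxxxx ✓), payload 101101.
Byte 3: 0xA5 = 10100101 (10xxxxxx ✓), payload 100101.
Byte 4: 0x82 = 10000010 (10xxxxxx ✓), payload 000010.
Concatenate: 000101101100101000010 = 0x2D942 (21 bits → U+2D942).

U+2D942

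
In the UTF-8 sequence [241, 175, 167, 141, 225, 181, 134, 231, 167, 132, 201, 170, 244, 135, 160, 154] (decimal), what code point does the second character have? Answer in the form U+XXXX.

Offset 0: leading byte 0xF1 = 11110001 → 4-byte char #1 = F1 AF A7 8D.
Offset 4: leading byte 0xE1 = 11100001 → 3-byte char #2 = E1 B5 86.
Leading byte 0xE1 = 11100001 matches 1110xxxx → 3-byte sequence.
Byte 1: 0xE1 = 11100001, payload 0001 (4 bits).
Byte 2: 0xB5 = 10110101 (10xxxxxx ✓), payload 110101.
Byte 3: 0x86 = 10000110 (10xxxxxx ✓), payload 000110.
Concatenate: 0001110101000110 = 0x1D46 (16 bits → U+1D46).

U+1D46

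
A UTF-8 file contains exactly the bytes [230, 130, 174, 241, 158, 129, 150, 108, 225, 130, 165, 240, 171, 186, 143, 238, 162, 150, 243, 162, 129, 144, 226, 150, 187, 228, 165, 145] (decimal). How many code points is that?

Byte at offset 0: 0xE6 = 11100110 → 3-byte char (#1). Advance 3.
Byte at offset 3: 0xF1 = 11110001 → 4-byte char (#2). Advance 4.
Byte at offset 7: 0x6C = 01101100 → 1-byte char (#3). Advance 1.
Byte at offset 8: 0xE1 = 11100001 → 3-byte char (#4). Advance 3.
Byte at offset 11: 0xF0 = 11110000 → 4-byte char (#5). Advance 4.
Byte at offset 15: 0xEE = 11101110 → 3-byte char (#6). Advance 3.
Byte at offset 18: 0xF3 = 11110011 → 4-byte char (#7). Advance 4.
Byte at offset 22: 0xE2 = 11100010 → 3-byte char (#8). Advance 3.
Byte at offset 25: 0xE4 = 11100100 → 3-byte char (#9). Advance 3.
Reached end at offset 28 after 9 code points.

9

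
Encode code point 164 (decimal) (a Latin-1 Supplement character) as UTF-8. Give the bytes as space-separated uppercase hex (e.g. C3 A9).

U+00A4 = 0xA4 = 164 decimal. In range U+0080–U+07FF → 2-byte form: 110xxxxx 10xxxxxx.
Binary (11 bits): 00010100100.
Split 5+6: 00010 | 100100.
Byte 1: 11000010 = 0xC2.
Byte 2: 10100100 = 0xA4.

C2 A4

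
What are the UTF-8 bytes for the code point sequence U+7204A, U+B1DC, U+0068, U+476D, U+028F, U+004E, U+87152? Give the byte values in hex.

F1 B2 81 8A EB 87 9C 68 E4 9D AD CA 8F 4E F2 87 85 92

U+7204A: 4-byte form → F1 B2 81 8A.
U+B1DC: 3-byte form → EB 87 9C.
U+0068: 1-byte form → 68.
U+476D: 3-byte form → E4 9D AD.
U+028F: 2-byte form → CA 8F.
U+004E: 1-byte form → 4E.
U+87152: 4-byte form → F2 87 85 92.
Concatenated (18 bytes): F1 B2 81 8A EB 87 9C 68 E4 9D AD CA 8F 4E F2 87 85 92.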